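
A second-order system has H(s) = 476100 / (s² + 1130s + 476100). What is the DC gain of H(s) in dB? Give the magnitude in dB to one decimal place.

H(0) = 476100 / 476100 = 1
20 log₁₀(1) = 0.00 dB

0.0 dB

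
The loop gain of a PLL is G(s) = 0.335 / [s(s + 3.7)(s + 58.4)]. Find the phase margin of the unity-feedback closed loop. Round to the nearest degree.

Gain crossover: |G(jω)| = 1 at ω ≈ 0.00155 rad/s.
∠G(j0.00155) = −90° − arctan(0.00155/3.7) − arctan(0.00155/58.4) ≈ -90.03°
PM = 180° + (-90.03°) = 89.97°

90°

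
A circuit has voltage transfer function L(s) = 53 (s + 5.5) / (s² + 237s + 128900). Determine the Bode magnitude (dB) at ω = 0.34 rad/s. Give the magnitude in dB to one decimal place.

-52.9 dB

|j0.34 + 5.5| = √(0.34² + 5.5²) = 5.51
|(j0.34)² + 237(j0.34) + 128900| = |1.289e+05 + j80.58| = 1.289e+05
|L(j0.34)| = 53 × 5.51 / 1.289e+05 = 0.0022658
20 log₁₀(0.0022658) = -52.90 dB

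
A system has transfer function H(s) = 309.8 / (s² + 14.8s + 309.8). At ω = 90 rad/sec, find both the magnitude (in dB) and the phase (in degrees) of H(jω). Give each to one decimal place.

|(j90)² + 14.8(j90) + 309.8| = |-7790.2 + j1332| = 7903
|H(j90)| = 309.8 / 7903 = 0.039199
20 log₁₀(0.039199) = -28.13 dB
∠[(j90)² + 14.8(j90) + 309.8] = ∠[-7790.2 + j1332] = 170.30°
∠H(j90) = −170.30° = -170.30°

|H| = -28.1 dB, ∠H = -170.3°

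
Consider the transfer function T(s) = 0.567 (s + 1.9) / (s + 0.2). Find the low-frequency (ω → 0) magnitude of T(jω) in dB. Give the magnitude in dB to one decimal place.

T(0) = 0.567 × 1.9 / 0.2 = 5.3865
20 log₁₀(5.3865) = 14.63 dB

14.6 dB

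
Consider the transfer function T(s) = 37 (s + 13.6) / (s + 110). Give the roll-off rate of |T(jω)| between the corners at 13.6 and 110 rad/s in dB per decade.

20 dB/decade

In this band the factors already past their corner are: zero at 13.6; net slope = 20 dB/decade.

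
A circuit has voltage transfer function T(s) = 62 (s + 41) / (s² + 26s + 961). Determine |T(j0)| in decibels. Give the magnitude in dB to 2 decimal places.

T(0) = 62 × 41 / 961 = 2.6452
20 log₁₀(2.6452) = 8.449 dB

8.45 dB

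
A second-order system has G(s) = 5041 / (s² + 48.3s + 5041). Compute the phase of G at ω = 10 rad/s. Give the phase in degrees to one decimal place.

∠[(j10)² + 48.3(j10) + 5041] = ∠[4941 + j483] = 5.58°
∠G(j10) = −5.58° = -5.58°

-5.6°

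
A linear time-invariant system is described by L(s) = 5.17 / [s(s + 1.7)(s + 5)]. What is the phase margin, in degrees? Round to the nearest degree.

Gain crossover: |L(jω)| = 1 at ω ≈ 0.573 rad s⁻¹.
∠L(j0.573) = −90° − arctan(0.573/1.7) − arctan(0.573/5) ≈ -115.15°
PM = 180° + (-115.15°) = 64.85°

65°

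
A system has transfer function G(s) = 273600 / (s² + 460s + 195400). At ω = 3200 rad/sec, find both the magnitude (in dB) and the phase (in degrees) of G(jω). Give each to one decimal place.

|(j3200)² + 460(j3200) + 195400| = |-1.0045e+07 + j1.472e+06| = 1.015e+07
|G(j3200)| = 273600 / 1.015e+07 = 0.026951
20 log₁₀(0.026951) = -31.39 dB
∠[(j3200)² + 460(j3200) + 195400] = ∠[-1.0045e+07 + j1.472e+06] = 171.66°
∠G(j3200) = −171.66° = -171.66°

|G| = -31.4 dB, ∠G = -171.7°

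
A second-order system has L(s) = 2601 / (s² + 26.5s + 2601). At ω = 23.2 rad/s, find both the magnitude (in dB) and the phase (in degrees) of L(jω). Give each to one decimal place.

|L| = 1.6 dB, ∠L = -16.6°

|(j23.2)² + 26.5(j23.2) + 2601| = |2062.8 + j614.8| = 2152
|L(j23.2)| = 2601 / 2152 = 1.2084
20 log₁₀(1.2084) = 1.64 dB
∠[(j23.2)² + 26.5(j23.2) + 2601] = ∠[2062.8 + j614.8] = 16.60°
∠L(j23.2) = −16.60° = -16.60°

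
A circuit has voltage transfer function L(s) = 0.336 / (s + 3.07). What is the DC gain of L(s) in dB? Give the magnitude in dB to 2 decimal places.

L(0) = 0.336 / 3.07 = 0.10945
20 log₁₀(0.10945) = -19.216 dB

-19.22 dB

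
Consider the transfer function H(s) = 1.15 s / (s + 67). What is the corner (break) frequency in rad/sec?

The single real pole at s = −67 gives a corner at ω = 67 rad/sec.

67 rad/sec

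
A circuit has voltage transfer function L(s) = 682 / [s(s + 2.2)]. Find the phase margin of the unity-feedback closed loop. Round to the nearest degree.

Gain crossover: |L(jω)| = 1 at ω ≈ 26.1 rad/sec.
∠L(j26.1) = −90° − arctan(26.1/2.2) ≈ -175.18°
PM = 180° + (-175.18°) = 4.82°

5 deg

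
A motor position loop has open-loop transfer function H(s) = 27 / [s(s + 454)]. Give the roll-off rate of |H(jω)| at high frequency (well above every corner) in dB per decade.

With 0 zeros and 2 poles, the high-frequency asymptotic slope is 20 × (0 − 2) = -40 dB/decade.

-40 dB/decade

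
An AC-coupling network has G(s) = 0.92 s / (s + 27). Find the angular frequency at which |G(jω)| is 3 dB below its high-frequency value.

27 rad/s

For a single-pole high-pass, the −3 dB point is at the pole: ω = 27 rad/s.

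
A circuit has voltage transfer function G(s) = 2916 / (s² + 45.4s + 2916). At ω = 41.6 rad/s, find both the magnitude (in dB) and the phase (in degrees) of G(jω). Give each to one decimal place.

|(j41.6)² + 45.4(j41.6) + 2916| = |1185.4 + j1888.6| = 2230
|G(j41.6)| = 2916 / 2230 = 1.3077
20 log₁₀(1.3077) = 2.33 dB
∠[(j41.6)² + 45.4(j41.6) + 2916] = ∠[1185.4 + j1888.6] = 57.88°
∠G(j41.6) = −57.88° = -57.88°

|G| = 2.3 dB, ∠G = -57.9°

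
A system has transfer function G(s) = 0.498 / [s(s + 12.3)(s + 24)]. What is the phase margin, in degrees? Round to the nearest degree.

90°

Gain crossover: |G(jω)| = 1 at ω ≈ 0.00169 rad/sec.
∠G(j0.00169) = −90° − arctan(0.00169/12.3) − arctan(0.00169/24) ≈ -90.01°
PM = 180° + (-90.01°) = 89.99°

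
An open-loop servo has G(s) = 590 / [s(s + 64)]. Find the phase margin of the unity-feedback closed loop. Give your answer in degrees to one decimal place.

81.9°

Gain crossover: |G(jω)| = 1 at ω ≈ 9.13 rad/s.
∠G(j9.13) = −90° − arctan(9.13/64) ≈ -98.12°
PM = 180° + (-98.12°) = 81.88°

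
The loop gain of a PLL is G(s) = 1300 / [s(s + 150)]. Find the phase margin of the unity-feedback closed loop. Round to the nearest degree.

87°

Gain crossover: |G(jω)| = 1 at ω ≈ 8.65 rad s⁻¹.
∠G(j8.65) = −90° − arctan(8.65/150) ≈ -93.30°
PM = 180° + (-93.30°) = 86.70°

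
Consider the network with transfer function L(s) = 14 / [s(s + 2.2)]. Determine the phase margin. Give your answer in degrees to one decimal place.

Gain crossover: |L(jω)| = 1 at ω ≈ 3.43 rad/sec.
∠L(j3.43) = −90° − arctan(3.43/2.2) ≈ -147.35°
PM = 180° + (-147.35°) = 32.65°

32.7 deg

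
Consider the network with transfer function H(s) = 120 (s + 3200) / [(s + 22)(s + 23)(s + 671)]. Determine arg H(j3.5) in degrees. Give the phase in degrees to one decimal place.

-17.9°

∠(j3.5 + 3200) = arctan(3.5/3200) = 0.06°
∠(j3.5 + 22) = arctan(3.5/22) = 9.04°
∠(j3.5 + 23) = arctan(3.5/23) = 8.65°
∠(j3.5 + 671) = arctan(3.5/671) = 0.30°
∠H(j3.5) = 0.06° − (9.04° + 8.65° + 0.30°) = -17.93°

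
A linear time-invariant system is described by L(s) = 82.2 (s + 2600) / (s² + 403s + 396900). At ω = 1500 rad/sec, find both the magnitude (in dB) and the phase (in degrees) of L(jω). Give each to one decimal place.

|L| = -18.0 dB, ∠L = -132.0 deg

|j1500 + 2600| = √(1500² + 2600²) = 3002
|(j1500)² + 403(j1500) + 396900| = |-1.8531e+06 + j6.045e+05| = 1.949e+06
|L(j1500)| = 82.2 × 3002 / 1.949e+06 = 0.12658
20 log₁₀(0.12658) = -17.95 dB
∠(j1500 + 2600) = arctan(1500/2600) = 29.98°
∠[(j1500)² + 403(j1500) + 396900] = ∠[-1.8531e+06 + j6.045e+05] = 161.93°
∠L(j1500) = 29.98° − 161.93° = -131.95°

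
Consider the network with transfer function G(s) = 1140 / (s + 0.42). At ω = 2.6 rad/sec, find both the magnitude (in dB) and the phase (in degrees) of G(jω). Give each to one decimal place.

|j2.6 + 0.42| = √(2.6² + 0.42²) = 2.634
|G(j2.6)| = 1140 / 2.634 = 432.85
20 log₁₀(432.85) = 52.73 dB
∠(j2.6 + 0.42) = arctan(2.6/0.42) = 80.82°
∠G(j2.6) = −80.82° = -80.82°

|G| = 52.7 dB, ∠G = -80.8°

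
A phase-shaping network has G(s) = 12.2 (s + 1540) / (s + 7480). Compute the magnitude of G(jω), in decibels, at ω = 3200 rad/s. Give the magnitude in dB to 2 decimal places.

|j3200 + 1540| = √(3200² + 1540²) = 3551
|j3200 + 7480| = √(3200² + 7480²) = 8136
|G(j3200)| = 12.2 × 3551 / 8136 = 5.3253
20 log₁₀(5.3253) = 14.527 dB

14.53 dB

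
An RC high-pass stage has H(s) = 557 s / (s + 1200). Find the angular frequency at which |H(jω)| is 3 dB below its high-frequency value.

1200 rad/sec

For a single-pole high-pass, the −3 dB point is at the pole: ω = 1200 rad/sec.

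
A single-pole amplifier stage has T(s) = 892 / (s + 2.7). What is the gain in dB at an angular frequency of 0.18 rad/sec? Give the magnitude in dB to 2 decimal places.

|j0.18 + 2.7| = √(0.18² + 2.7²) = 2.706
|T(j0.18)| = 892 / 2.706 = 329.64
20 log₁₀(329.64) = 50.361 dB

50.36 dB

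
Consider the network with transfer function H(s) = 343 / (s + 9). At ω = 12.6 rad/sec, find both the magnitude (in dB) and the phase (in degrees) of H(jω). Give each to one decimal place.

|j12.6 + 9| = √(12.6² + 9²) = 15.48
|H(j12.6)| = 343 / 15.48 = 22.152
20 log₁₀(22.152) = 26.91 dB
∠(j12.6 + 9) = arctan(12.6/9) = 54.46°
∠H(j12.6) = −54.46° = -54.46°

|H| = 26.9 dB, ∠H = -54.5°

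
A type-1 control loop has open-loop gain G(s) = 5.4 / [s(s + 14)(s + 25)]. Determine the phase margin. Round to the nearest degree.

90°

Gain crossover: |G(jω)| = 1 at ω ≈ 0.0154 rad s⁻¹.
∠G(j0.0154) = −90° − arctan(0.0154/14) − arctan(0.0154/25) ≈ -90.10°
PM = 180° + (-90.10°) = 89.90°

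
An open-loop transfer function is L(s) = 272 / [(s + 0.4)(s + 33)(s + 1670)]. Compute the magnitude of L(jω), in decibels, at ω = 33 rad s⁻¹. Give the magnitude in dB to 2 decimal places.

|j33 + 0.4| = √(33² + 0.4²) = 33
|j33 + 33| = √(33² + 33²) = 46.67
|j33 + 1670| = √(33² + 1670²) = 1670
|L(j33)| = 272 / (33 × 46.67 × 1670) = 0.00010573
20 log₁₀(0.00010573) = -79.516 dB

-79.52 dB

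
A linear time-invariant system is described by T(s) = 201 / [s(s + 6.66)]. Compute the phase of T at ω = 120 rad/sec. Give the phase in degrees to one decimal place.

-176.8°

∠(j120 + 6.66) = arctan(120/6.66) = 86.82°
∠(j120) = 90.00°
∠T(j120) = − (86.82° + 90.00°) = -176.82°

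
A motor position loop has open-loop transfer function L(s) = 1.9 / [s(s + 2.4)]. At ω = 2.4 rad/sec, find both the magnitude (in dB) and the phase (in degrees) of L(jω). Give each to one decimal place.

|L| = -12.6 dB, ∠L = -135.0°

|j2.4 + 2.4| = √(2.4² + 2.4²) = 3.394
|j2.4| = 2.4
|L(j2.4)| = 1.9 / (3.394 × 2.4) = 0.23325
20 log₁₀(0.23325) = -12.64 dB
∠(j2.4 + 2.4) = arctan(2.4/2.4) = 45.00°
∠(j2.4) = 90.00°
∠L(j2.4) = − (45.00° + 90.00°) = -135.00°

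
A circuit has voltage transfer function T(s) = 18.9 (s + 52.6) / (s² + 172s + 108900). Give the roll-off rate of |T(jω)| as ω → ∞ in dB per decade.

With 1 zero and 2 poles, the high-frequency asymptotic slope is 20 × (1 − 2) = -20 dB/decade.

-20 dB/decade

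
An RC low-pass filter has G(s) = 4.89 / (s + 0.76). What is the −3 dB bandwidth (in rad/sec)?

For a single-pole low-pass, the −3 dB point is at the pole: ω = 0.76 rad/sec.

0.76 rad/sec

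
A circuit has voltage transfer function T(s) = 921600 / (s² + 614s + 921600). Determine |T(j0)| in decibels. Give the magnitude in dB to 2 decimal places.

0.00 dB

T(0) = 921600 / 921600 = 1
20 log₁₀(1) = 0.000 dB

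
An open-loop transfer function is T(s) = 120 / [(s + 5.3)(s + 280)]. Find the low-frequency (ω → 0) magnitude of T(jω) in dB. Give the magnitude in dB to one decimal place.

-21.8 dB

T(0) = 120 / (5.3 × 280) = 0.080863
20 log₁₀(0.080863) = -21.85 dB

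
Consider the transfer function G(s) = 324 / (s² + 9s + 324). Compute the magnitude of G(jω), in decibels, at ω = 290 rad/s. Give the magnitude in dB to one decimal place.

-48.3 dB

|(j290)² + 9(j290) + 324| = |-83776 + j2610| = 8.382e+04
|G(j290)| = 324 / 8.382e+04 = 0.0038656
20 log₁₀(0.0038656) = -48.26 dB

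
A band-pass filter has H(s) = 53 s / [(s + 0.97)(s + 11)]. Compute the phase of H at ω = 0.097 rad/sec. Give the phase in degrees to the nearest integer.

∠(j0.097) = 90.00°
∠(j0.097 + 0.97) = arctan(0.097/0.97) = 5.71°
∠(j0.097 + 11) = arctan(0.097/11) = 0.51°
∠H(j0.097) = 90.00° − (5.71° + 0.51°) = 83.78°

84 deg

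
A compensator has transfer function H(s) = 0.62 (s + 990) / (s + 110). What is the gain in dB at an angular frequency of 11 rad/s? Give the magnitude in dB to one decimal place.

14.9 dB

|j11 + 990| = √(11² + 990²) = 990.1
|j11 + 110| = √(11² + 110²) = 110.5
|H(j11)| = 0.62 × 990.1 / 110.5 = 5.5527
20 log₁₀(5.5527) = 14.89 dB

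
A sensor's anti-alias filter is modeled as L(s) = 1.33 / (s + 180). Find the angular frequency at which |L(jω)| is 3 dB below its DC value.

180 rad/sec

For a single-pole low-pass, the −3 dB point is at the pole: ω = 180 rad/sec.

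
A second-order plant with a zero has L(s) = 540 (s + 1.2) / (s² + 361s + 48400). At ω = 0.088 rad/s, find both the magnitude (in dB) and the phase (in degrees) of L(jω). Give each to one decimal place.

|L| = -37.4 dB, ∠L = 4.2 deg

|j0.088 + 1.2| = √(0.088² + 1.2²) = 1.203
|(j0.088)² + 361(j0.088) + 48400| = |48400 + j31.768| = 4.84e+04
|L(j0.088)| = 540 × 1.203 / 4.84e+04 = 0.013424
20 log₁₀(0.013424) = -37.44 dB
∠(j0.088 + 1.2) = arctan(0.088/1.2) = 4.19°
∠[(j0.088)² + 361(j0.088) + 48400] = ∠[48400 + j31.768] = 0.04°
∠L(j0.088) = 4.19° − 0.04° = 4.16°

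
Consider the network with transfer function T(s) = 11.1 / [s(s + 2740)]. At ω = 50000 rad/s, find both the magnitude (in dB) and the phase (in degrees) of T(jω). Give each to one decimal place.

|j50000 + 2740| = √(50000² + 2740²) = 5.008e+04
|j50000| = 5e+04
|T(j50000)| = 11.1 / (5.008e+04 × 5e+04) = 4.4333e-09
20 log₁₀(4.4333e-09) = -167.07 dB
∠(j50000 + 2740) = arctan(50000/2740) = 86.86°
∠(j50000) = 90.00°
∠T(j50000) = − (86.86° + 90.00°) = -176.86°

|T| = -167.1 dB, ∠T = -176.9°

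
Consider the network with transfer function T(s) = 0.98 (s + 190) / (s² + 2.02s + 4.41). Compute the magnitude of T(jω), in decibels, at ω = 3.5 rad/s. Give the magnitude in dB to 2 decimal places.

|j3.5 + 190| = √(3.5² + 190²) = 190
|(j3.5)² + 2.02(j3.5) + 4.41| = |-7.84 + j7.07| = 10.56
|T(j3.5)| = 0.98 × 190 / 10.56 = 17.641
20 log₁₀(17.641) = 24.930 dB

24.93 dB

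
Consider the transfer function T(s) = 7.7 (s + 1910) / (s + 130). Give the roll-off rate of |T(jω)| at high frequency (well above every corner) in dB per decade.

With 1 zero and 1 pole, the high-frequency asymptotic slope is 20 × (1 − 1) = 0 dB/decade.

0 dB/decade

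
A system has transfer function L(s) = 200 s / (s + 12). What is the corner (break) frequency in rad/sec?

12 rad/sec

The single real pole at s = −12 gives a corner at ω = 12 rad/sec.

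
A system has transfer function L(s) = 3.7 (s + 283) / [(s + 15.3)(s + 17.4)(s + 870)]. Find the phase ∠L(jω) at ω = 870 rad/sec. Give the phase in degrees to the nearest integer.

-151°

∠(j870 + 283) = arctan(870/283) = 71.98°
∠(j870 + 15.3) = arctan(870/15.3) = 88.99°
∠(j870 + 17.4) = arctan(870/17.4) = 88.85°
∠(j870 + 870) = arctan(870/870) = 45.00°
∠L(j870) = 71.98° − (88.99° + 88.85° + 45.00°) = -150.87°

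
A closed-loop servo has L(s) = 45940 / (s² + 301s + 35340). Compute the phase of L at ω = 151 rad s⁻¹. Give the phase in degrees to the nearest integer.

-75 deg

∠[(j151)² + 301(j151) + 35340] = ∠[12539 + j45451] = 74.58°
∠L(j151) = −74.58° = -74.58°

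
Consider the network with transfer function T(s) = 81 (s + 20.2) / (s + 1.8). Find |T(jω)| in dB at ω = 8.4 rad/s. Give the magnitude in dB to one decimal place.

46.3 dB

|j8.4 + 20.2| = √(8.4² + 20.2²) = 21.88
|j8.4 + 1.8| = √(8.4² + 1.8²) = 8.591
|T(j8.4)| = 81 × 21.88 / 8.591 = 206.27
20 log₁₀(206.27) = 46.29 dB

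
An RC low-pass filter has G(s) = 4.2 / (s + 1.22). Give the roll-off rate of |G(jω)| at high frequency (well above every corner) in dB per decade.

-20 dB/decade

With 0 zeros and 1 pole, the high-frequency asymptotic slope is 20 × (0 − 1) = -20 dB/decade.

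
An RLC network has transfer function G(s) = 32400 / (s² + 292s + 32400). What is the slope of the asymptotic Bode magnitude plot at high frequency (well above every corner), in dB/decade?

-40 dB/decade

With 0 zeros and 2 poles, the high-frequency asymptotic slope is 20 × (0 − 2) = -40 dB/decade.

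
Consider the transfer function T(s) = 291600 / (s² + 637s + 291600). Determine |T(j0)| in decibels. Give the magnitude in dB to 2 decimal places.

T(0) = 291600 / 291600 = 1
20 log₁₀(1) = 0.000 dB

0.00 dB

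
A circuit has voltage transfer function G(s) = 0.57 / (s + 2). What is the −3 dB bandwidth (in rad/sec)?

For a single-pole low-pass, the −3 dB point is at the pole: ω = 2 rad/sec.

2 rad/sec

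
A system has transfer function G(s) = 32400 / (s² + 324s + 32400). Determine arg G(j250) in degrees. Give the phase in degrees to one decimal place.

∠[(j250)² + 324(j250) + 32400] = ∠[-30100 + j81000] = 110.39°
∠G(j250) = −110.39° = -110.39°

-110.4°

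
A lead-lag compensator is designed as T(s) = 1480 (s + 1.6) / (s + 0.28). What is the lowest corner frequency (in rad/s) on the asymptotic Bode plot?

Break frequencies occur at each pole and zero magnitude: 0.28 rad/s, 1.6 rad/s.
The lowest is 0.28 rad/s.

0.28 rad/s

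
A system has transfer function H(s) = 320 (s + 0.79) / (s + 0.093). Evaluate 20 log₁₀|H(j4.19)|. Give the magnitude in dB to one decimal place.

50.3 dB

|j4.19 + 0.79| = √(4.19² + 0.79²) = 4.264
|j4.19 + 0.093| = √(4.19² + 0.093²) = 4.191
|H(j4.19)| = 320 × 4.264 / 4.191 = 325.56
20 log₁₀(325.56) = 50.25 dB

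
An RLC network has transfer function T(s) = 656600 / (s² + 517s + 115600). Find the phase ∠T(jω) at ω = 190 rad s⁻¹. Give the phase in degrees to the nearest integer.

-51°

∠[(j190)² + 517(j190) + 115600] = ∠[79500 + j98230] = 51.02°
∠T(j190) = −51.02° = -51.02°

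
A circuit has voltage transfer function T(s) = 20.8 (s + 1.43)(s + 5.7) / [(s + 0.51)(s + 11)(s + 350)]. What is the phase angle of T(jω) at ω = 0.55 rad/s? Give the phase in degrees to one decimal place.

∠(j0.55 + 1.43) = arctan(0.55/1.43) = 21.04°
∠(j0.55 + 5.7) = arctan(0.55/5.7) = 5.51°
∠(j0.55 + 0.51) = arctan(0.55/0.51) = 47.16°
∠(j0.55 + 11) = arctan(0.55/11) = 2.86°
∠(j0.55 + 350) = arctan(0.55/350) = 0.09°
∠T(j0.55) = 21.04° + 5.51° − (47.16° + 2.86° + 0.09°) = -23.56°

-23.6°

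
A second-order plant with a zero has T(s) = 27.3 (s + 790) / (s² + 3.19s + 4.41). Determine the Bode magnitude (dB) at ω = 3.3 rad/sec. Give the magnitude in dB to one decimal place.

64.8 dB

|j3.3 + 790| = √(3.3² + 790²) = 790
|(j3.3)² + 3.19(j3.3) + 4.41| = |-6.48 + j10.527| = 12.36
|T(j3.3)| = 27.3 × 790 / 12.36 = 1744.7
20 log₁₀(1744.7) = 64.83 dB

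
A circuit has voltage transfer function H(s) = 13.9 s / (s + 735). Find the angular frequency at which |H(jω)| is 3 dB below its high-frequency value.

For a single-pole high-pass, the −3 dB point is at the pole: ω = 735 rad s⁻¹.

735 rad s⁻¹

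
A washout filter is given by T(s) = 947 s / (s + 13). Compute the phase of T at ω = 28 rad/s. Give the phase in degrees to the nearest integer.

∠(j28) = 90.00°
∠(j28 + 13) = arctan(28/13) = 65.10°
∠T(j28) = 90.00° − 65.10° = 24.90°

25°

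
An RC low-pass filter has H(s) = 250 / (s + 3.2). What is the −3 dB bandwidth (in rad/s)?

3.2 rad/s

For a single-pole low-pass, the −3 dB point is at the pole: ω = 3.2 rad/s.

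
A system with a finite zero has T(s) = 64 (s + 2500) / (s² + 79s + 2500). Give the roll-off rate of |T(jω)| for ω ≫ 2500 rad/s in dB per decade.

-20 dB/decade

With 1 zero and 2 poles, the high-frequency asymptotic slope is 20 × (1 − 2) = -20 dB/decade.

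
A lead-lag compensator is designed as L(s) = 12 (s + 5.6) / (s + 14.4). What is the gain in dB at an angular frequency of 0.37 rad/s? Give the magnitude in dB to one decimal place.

13.4 dB

|j0.37 + 5.6| = √(0.37² + 5.6²) = 5.612
|j0.37 + 14.4| = √(0.37² + 14.4²) = 14.4
|L(j0.37)| = 12 × 5.612 / 14.4 = 4.6753
20 log₁₀(4.6753) = 13.40 dB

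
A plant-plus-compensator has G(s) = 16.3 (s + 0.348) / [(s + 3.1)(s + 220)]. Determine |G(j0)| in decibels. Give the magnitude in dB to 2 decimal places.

G(0) = 16.3 × 0.348 / (3.1 × 220) = 0.0083173
20 log₁₀(0.0083173) = -41.600 dB

-41.60 dB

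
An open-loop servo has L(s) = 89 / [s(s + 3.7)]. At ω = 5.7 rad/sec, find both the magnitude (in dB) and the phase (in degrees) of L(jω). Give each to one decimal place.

|j5.7 + 3.7| = √(5.7² + 3.7²) = 6.796
|j5.7| = 5.7
|L(j5.7)| = 89 / (6.796 × 5.7) = 2.2977
20 log₁₀(2.2977) = 7.23 dB
∠(j5.7 + 3.7) = arctan(5.7/3.7) = 57.01°
∠(j5.7) = 90.00°
∠L(j5.7) = − (57.01° + 90.00°) = -147.01°

|L| = 7.2 dB, ∠L = -147.0 deg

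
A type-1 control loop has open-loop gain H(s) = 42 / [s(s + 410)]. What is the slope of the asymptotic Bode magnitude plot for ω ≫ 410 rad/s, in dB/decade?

With 0 zeros and 2 poles, the high-frequency asymptotic slope is 20 × (0 − 2) = -40 dB/decade.

-40 dB/decade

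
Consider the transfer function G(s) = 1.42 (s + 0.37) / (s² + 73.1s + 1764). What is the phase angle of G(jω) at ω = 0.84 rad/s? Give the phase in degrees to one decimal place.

64.2°

∠(j0.84 + 0.37) = arctan(0.84/0.37) = 66.23°
∠[(j0.84)² + 73.1(j0.84) + 1764] = ∠[1763.3 + j61.404] = 1.99°
∠G(j0.84) = 66.23° − 1.99° = 64.23°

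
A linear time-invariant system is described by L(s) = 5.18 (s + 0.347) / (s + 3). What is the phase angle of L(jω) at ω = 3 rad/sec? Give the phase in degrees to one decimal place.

38.4°

∠(j3 + 0.347) = arctan(3/0.347) = 83.40°
∠(j3 + 3) = arctan(3/3) = 45.00°
∠L(j3) = 83.40° − 45.00° = 38.40°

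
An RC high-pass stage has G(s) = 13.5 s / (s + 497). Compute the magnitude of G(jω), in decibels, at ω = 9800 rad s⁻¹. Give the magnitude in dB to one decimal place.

22.6 dB

|j9800| = 9800
|j9800 + 497| = √(9800² + 497²) = 9813
|G(j9800)| = 13.5 × 9800 / 9813 = 13.483
20 log₁₀(13.483) = 22.60 dB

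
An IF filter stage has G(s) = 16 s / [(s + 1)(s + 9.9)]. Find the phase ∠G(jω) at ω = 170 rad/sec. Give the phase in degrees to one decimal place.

∠(j170) = 90.00°
∠(j170 + 1) = arctan(170/1) = 89.66°
∠(j170 + 9.9) = arctan(170/9.9) = 86.67°
∠G(j170) = 90.00° − (89.66° + 86.67°) = -86.33°

-86.3°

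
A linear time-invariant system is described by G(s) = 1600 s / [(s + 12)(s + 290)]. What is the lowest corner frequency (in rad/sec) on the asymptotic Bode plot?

12 rad/sec

Break frequencies occur at each pole and zero magnitude: 12 rad/sec, 290 rad/sec.
The lowest is 12 rad/sec.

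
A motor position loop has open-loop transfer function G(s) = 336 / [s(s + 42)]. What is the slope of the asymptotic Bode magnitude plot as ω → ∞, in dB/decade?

-40 dB/decade

With 0 zeros and 2 poles, the high-frequency asymptotic slope is 20 × (0 − 2) = -40 dB/decade.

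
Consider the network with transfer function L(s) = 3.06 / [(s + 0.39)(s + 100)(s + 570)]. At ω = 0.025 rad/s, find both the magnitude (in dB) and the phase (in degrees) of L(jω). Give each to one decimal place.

|j0.025 + 0.39| = √(0.025² + 0.39²) = 0.3908
|j0.025 + 100| = √(0.025² + 100²) = 100
|j0.025 + 570| = √(0.025² + 570²) = 570
|L(j0.025)| = 3.06 / (0.3908 × 100 × 570) = 0.00013737
20 log₁₀(0.00013737) = -77.24 dB
∠(j0.025 + 0.39) = arctan(0.025/0.39) = 3.67°
∠(j0.025 + 100) = arctan(0.025/100) = 0.01°
∠(j0.025 + 570) = arctan(0.025/570) = 0.00°
∠L(j0.025) = − (3.67° + 0.01° + 0.00°) = -3.68°

|L| = -77.2 dB, ∠L = -3.7°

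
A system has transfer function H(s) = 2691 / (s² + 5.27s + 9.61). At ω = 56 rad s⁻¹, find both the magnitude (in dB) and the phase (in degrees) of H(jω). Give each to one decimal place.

|H| = -1.3 dB, ∠H = -174.6°

|(j56)² + 5.27(j56) + 9.61| = |-3126.4 + j295.12| = 3140
|H(j56)| = 2691 / 3140 = 0.85693
20 log₁₀(0.85693) = -1.34 dB
∠[(j56)² + 5.27(j56) + 9.61] = ∠[-3126.4 + j295.12] = 174.61°
∠H(j56) = −174.61° = -174.61°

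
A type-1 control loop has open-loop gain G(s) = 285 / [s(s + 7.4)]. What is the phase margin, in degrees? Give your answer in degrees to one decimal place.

24.7°

Gain crossover: |G(jω)| = 1 at ω ≈ 16.1 rad/sec.
∠G(j16.1) = −90° − arctan(16.1/7.4) ≈ -155.30°
PM = 180° + (-155.30°) = 24.70°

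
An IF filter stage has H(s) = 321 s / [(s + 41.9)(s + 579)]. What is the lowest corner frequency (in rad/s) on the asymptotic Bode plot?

Break frequencies occur at each pole and zero magnitude: 41.9 rad/s, 579 rad/s.
The lowest is 41.9 rad/s.

41.9 rad/s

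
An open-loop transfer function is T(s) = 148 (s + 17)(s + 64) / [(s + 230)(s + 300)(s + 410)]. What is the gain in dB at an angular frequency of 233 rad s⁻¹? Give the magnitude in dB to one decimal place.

-16.9 dB

|j233 + 17| = √(233² + 17²) = 233.6
|j233 + 64| = √(233² + 64²) = 241.6
|j233 + 230| = √(233² + 230²) = 327.4
|j233 + 300| = √(233² + 300²) = 379.9
|j233 + 410| = √(233² + 410²) = 471.6
|T(j233)| = 148 × 233.6 × 241.6 / (327.4 × 379.9 × 471.6) = 0.14245
20 log₁₀(0.14245) = -16.93 dB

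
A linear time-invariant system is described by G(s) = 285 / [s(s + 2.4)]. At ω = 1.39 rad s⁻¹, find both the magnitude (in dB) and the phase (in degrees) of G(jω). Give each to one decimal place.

|G| = 37.4 dB, ∠G = -120.1 deg

|j1.39 + 2.4| = √(1.39² + 2.4²) = 2.773
|j1.39| = 1.39
|G(j1.39)| = 285 / (2.773 × 1.39) = 73.928
20 log₁₀(73.928) = 37.38 dB
∠(j1.39 + 2.4) = arctan(1.39/2.4) = 30.08°
∠(j1.39) = 90.00°
∠G(j1.39) = − (30.08° + 90.00°) = -120.08°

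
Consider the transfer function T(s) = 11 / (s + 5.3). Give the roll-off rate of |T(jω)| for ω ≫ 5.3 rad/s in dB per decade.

-20 dB/decade

With 0 zeros and 1 pole, the high-frequency asymptotic slope is 20 × (0 − 1) = -20 dB/decade.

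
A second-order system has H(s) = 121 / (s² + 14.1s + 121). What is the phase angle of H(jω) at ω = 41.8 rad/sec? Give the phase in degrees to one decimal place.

-160.1 deg

∠[(j41.8)² + 14.1(j41.8) + 121] = ∠[-1626.2 + j589.38] = 160.08°
∠H(j41.8) = −160.08° = -160.08°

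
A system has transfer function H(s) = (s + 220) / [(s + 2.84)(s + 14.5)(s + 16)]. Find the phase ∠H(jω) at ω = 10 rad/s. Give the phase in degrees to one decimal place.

∠(j10 + 220) = arctan(10/220) = 2.60°
∠(j10 + 2.84) = arctan(10/2.84) = 74.15°
∠(j10 + 14.5) = arctan(10/14.5) = 34.59°
∠(j10 + 16) = arctan(10/16) = 32.01°
∠H(j10) = 2.60° − (74.15° + 34.59° + 32.01°) = -138.14°

-138.1 deg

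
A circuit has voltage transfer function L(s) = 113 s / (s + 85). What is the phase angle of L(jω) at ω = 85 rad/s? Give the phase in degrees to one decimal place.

45.0°

∠(j85) = 90.00°
∠(j85 + 85) = arctan(85/85) = 45.00°
∠L(j85) = 90.00° − 45.00° = 45.00°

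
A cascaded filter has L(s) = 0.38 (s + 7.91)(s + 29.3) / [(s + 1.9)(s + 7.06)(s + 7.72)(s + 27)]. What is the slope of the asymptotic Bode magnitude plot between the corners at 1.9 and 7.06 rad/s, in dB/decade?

-20 dB/decade

In this band the factors already past their corner are: pole at 1.9; net slope = -20 dB/decade.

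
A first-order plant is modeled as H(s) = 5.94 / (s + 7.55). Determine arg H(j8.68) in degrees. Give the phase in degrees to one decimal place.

∠(j8.68 + 7.55) = arctan(8.68/7.55) = 48.98°
∠H(j8.68) = −48.98° = -48.98°

-49.0 deg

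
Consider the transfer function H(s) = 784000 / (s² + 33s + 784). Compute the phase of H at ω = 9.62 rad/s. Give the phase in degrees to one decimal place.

∠[(j9.62)² + 33(j9.62) + 784] = ∠[691.46 + j317.46] = 24.66°
∠H(j9.62) = −24.66° = -24.66°

-24.7°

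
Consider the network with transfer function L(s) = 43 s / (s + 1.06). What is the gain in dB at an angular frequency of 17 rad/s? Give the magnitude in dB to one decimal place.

32.7 dB

|j17| = 17
|j17 + 1.06| = √(17² + 1.06²) = 17.03
|L(j17)| = 43 × 17 / 17.03 = 42.917
20 log₁₀(42.917) = 32.65 dB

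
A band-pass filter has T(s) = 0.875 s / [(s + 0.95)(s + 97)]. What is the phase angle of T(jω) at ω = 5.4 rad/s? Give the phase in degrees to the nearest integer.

∠(j5.4) = 90.00°
∠(j5.4 + 0.95) = arctan(5.4/0.95) = 80.02°
∠(j5.4 + 97) = arctan(5.4/97) = 3.19°
∠T(j5.4) = 90.00° − (80.02° + 3.19°) = 6.79°

7 deg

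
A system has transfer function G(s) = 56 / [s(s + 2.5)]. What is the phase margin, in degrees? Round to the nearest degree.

19°

Gain crossover: |G(jω)| = 1 at ω ≈ 7.28 rad/s.
∠G(j7.28) = −90° − arctan(7.28/2.5) ≈ -161.04°
PM = 180° + (-161.04°) = 18.96°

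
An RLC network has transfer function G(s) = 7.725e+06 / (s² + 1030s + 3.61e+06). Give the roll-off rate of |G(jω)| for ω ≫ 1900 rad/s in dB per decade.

-40 dB/decade

With 0 zeros and 2 poles, the high-frequency asymptotic slope is 20 × (0 − 2) = -40 dB/decade.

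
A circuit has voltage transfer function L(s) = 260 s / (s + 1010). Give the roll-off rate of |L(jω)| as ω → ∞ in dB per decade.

With 1 zero and 1 pole, the high-frequency asymptotic slope is 20 × (1 − 1) = 0 dB/decade.

0 dB/decade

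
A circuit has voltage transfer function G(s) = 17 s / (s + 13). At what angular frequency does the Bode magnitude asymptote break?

The single real pole at s = −13 gives a corner at ω = 13 rad/s.

13 rad/s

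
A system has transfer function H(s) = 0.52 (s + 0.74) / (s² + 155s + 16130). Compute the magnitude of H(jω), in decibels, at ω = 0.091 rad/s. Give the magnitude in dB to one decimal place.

-92.4 dB

|j0.091 + 0.74| = √(0.091² + 0.74²) = 0.7456
|(j0.091)² + 155(j0.091) + 16130| = |16130 + j14.105| = 1.613e+04
|H(j0.091)| = 0.52 × 0.7456 / 1.613e+04 = 2.4036e-05
20 log₁₀(2.4036e-05) = -92.38 dB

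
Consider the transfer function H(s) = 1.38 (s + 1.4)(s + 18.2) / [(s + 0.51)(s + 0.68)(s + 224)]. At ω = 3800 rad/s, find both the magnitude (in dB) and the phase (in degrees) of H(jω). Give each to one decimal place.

|H| = -68.8 dB, ∠H = -86.9°

|j3800 + 1.4| = √(3800² + 1.4²) = 3800
|j3800 + 18.2| = √(3800² + 18.2²) = 3800
|j3800 + 0.51| = √(3800² + 0.51²) = 3800
|j3800 + 0.68| = √(3800² + 0.68²) = 3800
|j3800 + 224| = √(3800² + 224²) = 3807
|H(j3800)| = 1.38 × 3800 × 3800 / (3800 × 3800 × 3807) = 0.00036253
20 log₁₀(0.00036253) = -68.81 dB
∠(j3800 + 1.4) = arctan(3800/1.4) = 89.98°
∠(j3800 + 18.2) = arctan(3800/18.2) = 89.73°
∠(j3800 + 0.51) = arctan(3800/0.51) = 89.99°
∠(j3800 + 0.68) = arctan(3800/0.68) = 89.99°
∠(j3800 + 224) = arctan(3800/224) = 86.63°
∠H(j3800) = 89.98° + 89.73° − (89.99° + 89.99° + 86.63°) = -86.90°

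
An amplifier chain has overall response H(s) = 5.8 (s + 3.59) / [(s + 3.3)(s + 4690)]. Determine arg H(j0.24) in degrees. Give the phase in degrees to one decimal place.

∠(j0.24 + 3.59) = arctan(0.24/3.59) = 3.82°
∠(j0.24 + 3.3) = arctan(0.24/3.3) = 4.16°
∠(j0.24 + 4690) = arctan(0.24/4690) = 0.00°
∠H(j0.24) = 3.82° − (4.16° + 0.00°) = -0.34°

-0.3°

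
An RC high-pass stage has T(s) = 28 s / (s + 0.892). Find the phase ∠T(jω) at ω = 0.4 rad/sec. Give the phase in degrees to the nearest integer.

∠(j0.4) = 90.00°
∠(j0.4 + 0.892) = arctan(0.4/0.892) = 24.15°
∠T(j0.4) = 90.00° − 24.15° = 65.85°

66 deg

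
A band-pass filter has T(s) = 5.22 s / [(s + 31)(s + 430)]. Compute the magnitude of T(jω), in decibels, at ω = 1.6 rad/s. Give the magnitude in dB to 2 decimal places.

-64.07 dB

|j1.6| = 1.6
|j1.6 + 31| = √(1.6² + 31²) = 31.04
|j1.6 + 430| = √(1.6² + 430²) = 430
|T(j1.6)| = 5.22 × 1.6 / (31.04 × 430) = 0.00062572
20 log₁₀(0.00062572) = -64.072 dB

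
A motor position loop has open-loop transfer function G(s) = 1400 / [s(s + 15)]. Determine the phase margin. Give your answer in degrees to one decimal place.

22.7°

Gain crossover: |G(jω)| = 1 at ω ≈ 35.9 rad s⁻¹.
∠G(j35.9) = −90° − arctan(35.9/15) ≈ -157.35°
PM = 180° + (-157.35°) = 22.65°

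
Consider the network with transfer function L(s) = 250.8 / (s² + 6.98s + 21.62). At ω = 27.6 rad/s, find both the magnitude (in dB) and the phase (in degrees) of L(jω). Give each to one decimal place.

|L| = -9.7 dB, ∠L = -165.4°

|(j27.6)² + 6.98(j27.6) + 21.62| = |-740.14 + j192.65| = 764.8
|L(j27.6)| = 250.8 / 764.8 = 0.32793
20 log₁₀(0.32793) = -9.68 dB
∠[(j27.6)² + 6.98(j27.6) + 21.62] = ∠[-740.14 + j192.65] = 165.41°
∠L(j27.6) = −165.41° = -165.41°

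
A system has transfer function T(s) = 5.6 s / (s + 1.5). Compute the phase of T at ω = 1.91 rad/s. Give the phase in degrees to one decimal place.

∠(j1.91) = 90.00°
∠(j1.91 + 1.5) = arctan(1.91/1.5) = 51.86°
∠T(j1.91) = 90.00° − 51.86° = 38.14°

38.1°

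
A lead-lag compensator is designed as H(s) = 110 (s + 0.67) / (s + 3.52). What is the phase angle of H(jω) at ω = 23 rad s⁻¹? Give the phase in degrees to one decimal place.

∠(j23 + 0.67) = arctan(23/0.67) = 88.33°
∠(j23 + 3.52) = arctan(23/3.52) = 81.30°
∠H(j23) = 88.33° − 81.30° = 7.03°

7.0°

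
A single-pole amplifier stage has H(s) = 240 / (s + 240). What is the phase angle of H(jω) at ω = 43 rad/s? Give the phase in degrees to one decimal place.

∠(j43 + 240) = arctan(43/240) = 10.16°
∠H(j43) = −10.16° = -10.16°

-10.2°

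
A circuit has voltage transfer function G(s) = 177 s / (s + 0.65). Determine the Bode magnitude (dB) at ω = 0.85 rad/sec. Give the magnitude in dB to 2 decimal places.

42.96 dB

|j0.85| = 0.85
|j0.85 + 0.65| = √(0.85² + 0.65²) = 1.07
|G(j0.85)| = 177 × 0.85 / 1.07 = 140.6
20 log₁₀(140.6) = 42.960 dB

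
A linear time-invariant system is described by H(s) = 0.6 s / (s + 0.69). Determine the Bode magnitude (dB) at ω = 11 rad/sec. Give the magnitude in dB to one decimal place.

|j11| = 11
|j11 + 0.69| = √(11² + 0.69²) = 11.02
|H(j11)| = 0.6 × 11 / 11.02 = 0.59882
20 log₁₀(0.59882) = -4.45 dB

-4.5 dB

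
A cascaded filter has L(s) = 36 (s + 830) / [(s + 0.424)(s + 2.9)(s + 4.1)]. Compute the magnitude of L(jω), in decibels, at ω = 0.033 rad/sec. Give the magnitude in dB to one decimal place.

|j0.033 + 830| = √(0.033² + 830²) = 830
|j0.033 + 0.424| = √(0.033² + 0.424²) = 0.4253
|j0.033 + 2.9| = √(0.033² + 2.9²) = 2.9
|j0.033 + 4.1| = √(0.033² + 4.1²) = 4.1
|L(j0.033)| = 36 × 830 / (0.4253 × 2.9 × 4.1) = 5908.5
20 log₁₀(5908.5) = 75.43 dB

75.4 dB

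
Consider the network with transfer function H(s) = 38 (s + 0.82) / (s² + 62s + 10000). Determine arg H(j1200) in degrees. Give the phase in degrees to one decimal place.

∠(j1200 + 0.82) = arctan(1200/0.82) = 89.96°
∠[(j1200)² + 62(j1200) + 10000] = ∠[-1.43e+06 + j74400] = 177.02°
∠H(j1200) = 89.96° − 177.02° = -87.06°

-87.1°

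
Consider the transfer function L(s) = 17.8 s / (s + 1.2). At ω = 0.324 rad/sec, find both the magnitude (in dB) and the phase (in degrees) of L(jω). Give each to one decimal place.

|j0.324| = 0.324
|j0.324 + 1.2| = √(0.324² + 1.2²) = 1.243
|L(j0.324)| = 17.8 × 0.324 / 1.243 = 4.6399
20 log₁₀(4.6399) = 13.33 dB
∠(j0.324) = 90.00°
∠(j0.324 + 1.2) = arctan(0.324/1.2) = 15.11°
∠L(j0.324) = 90.00° − 15.11° = 74.89°

|L| = 13.3 dB, ∠L = 74.9°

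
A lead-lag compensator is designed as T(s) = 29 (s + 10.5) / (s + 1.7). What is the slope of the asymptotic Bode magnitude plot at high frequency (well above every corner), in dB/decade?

With 1 zero and 1 pole, the high-frequency asymptotic slope is 20 × (1 − 1) = 0 dB/decade.

0 dB/decade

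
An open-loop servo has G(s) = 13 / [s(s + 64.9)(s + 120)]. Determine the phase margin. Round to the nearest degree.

Gain crossover: |G(jω)| = 1 at ω ≈ 0.00167 rad/s.
∠G(j0.00167) = −90° − arctan(0.00167/64.9) − arctan(0.00167/120) ≈ -90.00°
PM = 180° + (-90.00°) = 90.00°

90°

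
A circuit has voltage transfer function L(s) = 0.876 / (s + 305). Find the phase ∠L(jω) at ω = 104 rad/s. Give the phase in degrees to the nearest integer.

∠(j104 + 305) = arctan(104/305) = 18.83°
∠L(j104) = −18.83° = -18.83°

-19°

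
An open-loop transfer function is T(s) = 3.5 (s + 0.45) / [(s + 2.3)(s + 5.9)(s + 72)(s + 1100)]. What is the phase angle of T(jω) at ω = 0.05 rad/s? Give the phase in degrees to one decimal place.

∠(j0.05 + 0.45) = arctan(0.05/0.45) = 6.34°
∠(j0.05 + 2.3) = arctan(0.05/2.3) = 1.25°
∠(j0.05 + 5.9) = arctan(0.05/5.9) = 0.49°
∠(j0.05 + 72) = arctan(0.05/72) = 0.04°
∠(j0.05 + 1100) = arctan(0.05/1100) = 0.00°
∠T(j0.05) = 6.34° − (1.25° + 0.49° + 0.04° + 0.00°) = 4.57°

4.6 deg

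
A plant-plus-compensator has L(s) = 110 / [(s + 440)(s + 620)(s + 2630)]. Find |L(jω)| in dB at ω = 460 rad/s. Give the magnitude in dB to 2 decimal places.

|j460 + 440| = √(460² + 440²) = 636.6
|j460 + 620| = √(460² + 620²) = 772
|j460 + 2630| = √(460² + 2630²) = 2670
|L(j460)| = 110 / (636.6 × 772 × 2670) = 8.3837e-08
20 log₁₀(8.3837e-08) = -141.531 dB

-141.53 dB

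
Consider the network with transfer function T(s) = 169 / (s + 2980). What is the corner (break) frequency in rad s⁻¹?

2980 rad s⁻¹

The single real pole at s = −2980 gives a corner at ω = 2980 rad s⁻¹.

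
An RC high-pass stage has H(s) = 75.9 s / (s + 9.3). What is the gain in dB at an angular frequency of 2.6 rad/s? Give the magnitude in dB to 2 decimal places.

|j2.6| = 2.6
|j2.6 + 9.3| = √(2.6² + 9.3²) = 9.657
|H(j2.6)| = 75.9 × 2.6 / 9.657 = 20.436
20 log₁₀(20.436) = 26.208 dB

26.21 dB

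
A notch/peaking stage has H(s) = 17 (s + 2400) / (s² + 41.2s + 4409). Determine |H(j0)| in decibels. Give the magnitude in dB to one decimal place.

H(0) = 17 × 2400 / 4409 = 9.2538
20 log₁₀(9.2538) = 19.33 dB

19.3 dB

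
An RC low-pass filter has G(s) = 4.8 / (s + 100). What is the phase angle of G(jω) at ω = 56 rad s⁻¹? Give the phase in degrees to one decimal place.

∠(j56 + 100) = arctan(56/100) = 29.25°
∠G(j56) = −29.25° = -29.25°

-29.2 deg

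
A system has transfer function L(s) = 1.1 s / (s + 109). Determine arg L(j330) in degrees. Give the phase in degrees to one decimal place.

18.3°

∠(j330) = 90.00°
∠(j330 + 109) = arctan(330/109) = 71.72°
∠L(j330) = 90.00° − 71.72° = 18.28°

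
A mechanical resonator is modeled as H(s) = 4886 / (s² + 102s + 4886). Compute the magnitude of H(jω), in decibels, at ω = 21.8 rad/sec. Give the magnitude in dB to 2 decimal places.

|(j21.8)² + 102(j21.8) + 4886| = |4410.8 + j2223.6| = 4940
|H(j21.8)| = 4886 / 4940 = 0.98916
20 log₁₀(0.98916) = -0.095 dB

-0.09 dB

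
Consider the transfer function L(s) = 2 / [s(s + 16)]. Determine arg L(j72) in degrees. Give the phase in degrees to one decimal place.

∠(j72 + 16) = arctan(72/16) = 77.47°
∠(j72) = 90.00°
∠L(j72) = − (77.47° + 90.00°) = -167.47°

-167.5°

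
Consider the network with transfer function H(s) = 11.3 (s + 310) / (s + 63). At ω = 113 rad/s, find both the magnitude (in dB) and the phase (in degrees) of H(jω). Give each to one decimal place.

|H| = 29.2 dB, ∠H = -40.8°

|j113 + 310| = √(113² + 310²) = 330
|j113 + 63| = √(113² + 63²) = 129.4
|H(j113)| = 11.3 × 330 / 129.4 = 28.819
20 log₁₀(28.819) = 29.19 dB
∠(j113 + 310) = arctan(113/310) = 20.03°
∠(j113 + 63) = arctan(113/63) = 60.86°
∠H(j113) = 20.03° − 60.86° = -40.83°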